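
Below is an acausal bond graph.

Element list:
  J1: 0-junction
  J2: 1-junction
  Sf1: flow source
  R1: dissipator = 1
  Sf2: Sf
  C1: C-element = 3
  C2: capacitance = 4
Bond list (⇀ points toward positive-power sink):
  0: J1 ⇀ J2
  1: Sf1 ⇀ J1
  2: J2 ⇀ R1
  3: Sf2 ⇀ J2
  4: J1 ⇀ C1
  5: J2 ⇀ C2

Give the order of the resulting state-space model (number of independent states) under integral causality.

#1 stroke at Sf1  (Sf1 (Sf) sets flow on bond)
#3 stroke at Sf2  (Sf2 fixes flow; stroke at Sf2)
#0 stroke at J2  (common-f at J2 fixed by 3)
#2 stroke at J2  (J2 flow already set via bond 3)
#5 stroke at J2  (J2 flow already set via bond 3)
#4 stroke at J1  (J1 needs exactly one e-in)

2  (C1, C2 all integral)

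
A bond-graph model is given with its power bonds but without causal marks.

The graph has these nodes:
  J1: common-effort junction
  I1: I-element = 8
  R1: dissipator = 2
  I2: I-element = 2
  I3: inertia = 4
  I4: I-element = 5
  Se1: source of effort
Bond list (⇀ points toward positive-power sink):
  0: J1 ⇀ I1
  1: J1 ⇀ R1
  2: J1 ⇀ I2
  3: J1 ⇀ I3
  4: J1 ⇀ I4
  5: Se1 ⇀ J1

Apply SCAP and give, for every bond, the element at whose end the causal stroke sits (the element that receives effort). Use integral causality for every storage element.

β0 stroke→I1
β1 stroke→R1
β2 stroke→I2
β3 stroke→I3
β4 stroke→I4
β5 stroke→J1

#5 →J1  (Se1: effort source, stroke at far end)
#0 →I1  (J1: bond 5 brought effort, rest push out)
#1 →R1  (0-jn J1 has e-setter on 5)
#2 →I2  (common-e at J1 fixed by 5)
#3 →I3  (common-e at J1 fixed by 5)
#4 →I4  (J1 effort already set via bond 5)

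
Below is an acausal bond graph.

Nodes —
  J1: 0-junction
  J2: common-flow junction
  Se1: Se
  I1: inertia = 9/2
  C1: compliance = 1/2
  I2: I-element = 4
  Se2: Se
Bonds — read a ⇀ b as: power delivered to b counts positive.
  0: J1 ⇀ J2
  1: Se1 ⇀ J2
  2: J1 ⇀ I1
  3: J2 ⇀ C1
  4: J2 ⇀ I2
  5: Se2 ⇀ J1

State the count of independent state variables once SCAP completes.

bond 1 |J2  (Se1 fixes effort; stroke away)
bond 5 |J1  (Se2 fixes effort; stroke away)
bond 0 |J2  (common-e at J1 fixed by 5)
bond 2 |I1  (J1: bond 5 brought effort, rest push out)
bond 3 |J2  (prefer integral on C1)
bond 4 |I2  (only one flow-in slot at J2)

3  (C1, I1, I2 all integral)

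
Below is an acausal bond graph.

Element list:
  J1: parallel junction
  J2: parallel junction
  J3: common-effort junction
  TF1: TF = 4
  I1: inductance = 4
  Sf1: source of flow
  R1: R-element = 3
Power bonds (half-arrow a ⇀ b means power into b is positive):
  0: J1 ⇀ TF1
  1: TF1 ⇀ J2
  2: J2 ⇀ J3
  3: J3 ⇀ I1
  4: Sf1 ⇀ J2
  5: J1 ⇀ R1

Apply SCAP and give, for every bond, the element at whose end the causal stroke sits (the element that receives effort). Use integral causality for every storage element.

bond 0 |TF1
bond 1 |J2
bond 2 |J3
bond 3 |I1
bond 4 |Sf1
bond 5 |J1

b4 stroke at Sf1  (Sf1: flow source, stroke at near end)
b3 stroke at I1  (I1 integral (f out))
b2 stroke at J3  (J3: last free bond brings effort in)
b1 stroke at J2  (J2 needs exactly one e-in)
b0 stroke at TF1  (TF1 one-in-one-out from 1)
b5 stroke at J1  (J1: last free bond brings effort in)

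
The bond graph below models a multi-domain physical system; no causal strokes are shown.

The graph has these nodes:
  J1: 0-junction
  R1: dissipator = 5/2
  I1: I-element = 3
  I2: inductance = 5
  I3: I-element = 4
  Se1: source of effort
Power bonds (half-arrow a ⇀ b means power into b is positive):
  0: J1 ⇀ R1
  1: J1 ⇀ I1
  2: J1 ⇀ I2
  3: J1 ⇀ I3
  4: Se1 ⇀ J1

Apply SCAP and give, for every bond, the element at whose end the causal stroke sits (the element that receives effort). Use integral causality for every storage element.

bond 0 |R1
bond 1 |I1
bond 2 |I2
bond 3 |I3
bond 4 |J1

β4 stroke→J1  (Se1 fixes effort; stroke away)
β0 stroke→R1  (common-e at J1 fixed by 4)
β1 stroke→I1  (J1: bond 4 brought effort, rest push out)
β2 stroke→I2  (0-jn J1 has e-setter on 4)
β3 stroke→I3  (J1 effort already set via bond 4)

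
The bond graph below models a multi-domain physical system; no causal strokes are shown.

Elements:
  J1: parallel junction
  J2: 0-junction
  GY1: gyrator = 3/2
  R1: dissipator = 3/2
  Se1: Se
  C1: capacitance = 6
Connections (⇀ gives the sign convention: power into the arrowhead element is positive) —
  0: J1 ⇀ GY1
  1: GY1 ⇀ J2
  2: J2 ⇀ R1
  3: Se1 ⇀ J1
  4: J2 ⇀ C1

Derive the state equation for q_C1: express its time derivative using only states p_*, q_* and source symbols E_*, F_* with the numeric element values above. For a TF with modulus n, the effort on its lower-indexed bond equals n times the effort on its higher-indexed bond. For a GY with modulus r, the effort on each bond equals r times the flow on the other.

#3 →J1  (source Se1 imposes e)
#0 →GY1  (0-jn J1 has e-setter on 3)
#1 →GY1  (GY1 both-in/both-out from 0)
#4 →J2  (C1 integral (e out))
#2 →R1  (common-e at J2 fixed by 4)

dq_C1/dt = 2*E_Se1/3 - q_C1/9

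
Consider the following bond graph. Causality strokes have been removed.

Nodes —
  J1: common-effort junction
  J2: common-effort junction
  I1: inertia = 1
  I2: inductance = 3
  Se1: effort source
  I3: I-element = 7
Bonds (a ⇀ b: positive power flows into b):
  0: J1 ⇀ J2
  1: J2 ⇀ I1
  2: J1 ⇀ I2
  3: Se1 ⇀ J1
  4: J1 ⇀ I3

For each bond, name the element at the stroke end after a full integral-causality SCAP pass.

#3 →J1  (Se1 (Se) sets effort on bond)
#0 →J2  (common-e at J1 fixed by 3)
#2 →I2  (common-e at J1 fixed by 3)
#4 →I3  (common-e at J1 fixed by 3)
#1 →I1  (common-e at J2 fixed by 0)

β0 →J2
β1 →I1
β2 →I2
β3 →J1
β4 →I3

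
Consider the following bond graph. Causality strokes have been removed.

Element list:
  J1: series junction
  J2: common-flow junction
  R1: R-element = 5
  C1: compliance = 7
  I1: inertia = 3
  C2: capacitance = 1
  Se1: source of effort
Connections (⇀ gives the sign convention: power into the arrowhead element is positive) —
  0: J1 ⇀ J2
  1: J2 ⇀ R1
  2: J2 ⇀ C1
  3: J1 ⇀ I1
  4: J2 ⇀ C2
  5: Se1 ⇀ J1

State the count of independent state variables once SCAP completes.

bond 5 stroke at J1  (Se1 fixes effort; stroke away)
bond 2 stroke at J2  (prefer integral on C1)
bond 3 stroke at I1  (I1: I, integral causality)
bond 0 stroke at J1  (common-f at J1 fixed by 3)
bond 1 stroke at J2  (J2: bond 0 brought flow, rest push out)
bond 4 stroke at J2  (common-f at J2 fixed by 0)

3  (C1, C2, I1 all integral)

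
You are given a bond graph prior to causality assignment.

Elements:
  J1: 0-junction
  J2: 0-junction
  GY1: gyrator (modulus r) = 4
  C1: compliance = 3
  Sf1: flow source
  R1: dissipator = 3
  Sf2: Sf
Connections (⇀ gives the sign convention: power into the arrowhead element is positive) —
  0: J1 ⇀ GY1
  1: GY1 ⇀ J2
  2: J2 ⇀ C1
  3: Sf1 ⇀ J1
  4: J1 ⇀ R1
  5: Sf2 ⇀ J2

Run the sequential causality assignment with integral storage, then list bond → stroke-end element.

b0 |GY1
b1 |GY1
b2 |J2
b3 |Sf1
b4 |J1
b5 |Sf2

b3 |Sf1  (source Sf1 imposes f)
b5 |Sf2  (Sf2 (Sf) sets flow on bond)
b2 |J2  (C1: C, integral causality)
b1 |GY1  (J2 effort already set via bond 2)
b0 |GY1  (through GY1, causality inverts; strokes same side of GY1)
b4 |J1  (J1 needs exactly one e-in)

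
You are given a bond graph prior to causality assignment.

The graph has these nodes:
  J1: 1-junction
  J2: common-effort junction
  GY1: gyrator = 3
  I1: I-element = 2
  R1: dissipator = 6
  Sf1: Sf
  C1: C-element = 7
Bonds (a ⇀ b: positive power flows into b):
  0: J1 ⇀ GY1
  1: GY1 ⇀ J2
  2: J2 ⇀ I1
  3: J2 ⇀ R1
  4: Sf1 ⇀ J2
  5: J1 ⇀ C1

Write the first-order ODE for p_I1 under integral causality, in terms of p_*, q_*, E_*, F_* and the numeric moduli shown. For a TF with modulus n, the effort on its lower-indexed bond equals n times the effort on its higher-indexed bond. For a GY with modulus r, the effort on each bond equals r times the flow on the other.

dp_I1/dt = 6*F_Sf1 - 3*p_I1 - 2*q_C1/7

bond 4 stroke at Sf1  (source Sf1 imposes f)
bond 2 stroke at I1  (I1 integral (f out))
bond 5 stroke at J1  (prefer integral on C1)
bond 0 stroke at GY1  (only one flow-in slot at J1)
bond 1 stroke at GY1  (GY GY1: same side as bond 0)
bond 3 stroke at J2  (J2: last free bond brings effort in)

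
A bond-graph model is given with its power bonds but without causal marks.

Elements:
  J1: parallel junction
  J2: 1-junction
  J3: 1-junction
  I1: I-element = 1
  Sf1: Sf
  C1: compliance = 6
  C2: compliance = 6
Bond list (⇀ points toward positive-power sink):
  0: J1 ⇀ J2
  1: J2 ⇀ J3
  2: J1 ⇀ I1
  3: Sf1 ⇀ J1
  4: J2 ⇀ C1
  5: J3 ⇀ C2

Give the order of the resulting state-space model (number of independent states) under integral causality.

3  (C1, C2, I1 all integral)

b3 stroke at Sf1  (Sf1: flow source, stroke at near end)
b2 stroke at I1  (I1 outputs flow p/I1)
b0 stroke at J1  (J1: last free bond brings effort in)
b1 stroke at J2  (J2 flow already set via bond 0)
b4 stroke at J2  (common-f at J2 fixed by 0)
b5 stroke at J3  (common-f at J3 fixed by 1)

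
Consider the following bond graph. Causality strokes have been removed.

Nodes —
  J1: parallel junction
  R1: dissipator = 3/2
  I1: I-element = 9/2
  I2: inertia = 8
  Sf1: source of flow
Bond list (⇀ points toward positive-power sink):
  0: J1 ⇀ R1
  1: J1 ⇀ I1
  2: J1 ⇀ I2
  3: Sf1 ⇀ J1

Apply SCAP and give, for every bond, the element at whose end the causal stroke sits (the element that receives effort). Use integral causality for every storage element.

b0 stroke at J1
b1 stroke at I1
b2 stroke at I2
b3 stroke at Sf1

bond 3 |Sf1  (source Sf1 imposes f)
bond 1 |I1  (I1: I, integral causality)
bond 2 |I2  (I2 outputs flow p/I2)
bond 0 |J1  (only one effort-in slot at J1)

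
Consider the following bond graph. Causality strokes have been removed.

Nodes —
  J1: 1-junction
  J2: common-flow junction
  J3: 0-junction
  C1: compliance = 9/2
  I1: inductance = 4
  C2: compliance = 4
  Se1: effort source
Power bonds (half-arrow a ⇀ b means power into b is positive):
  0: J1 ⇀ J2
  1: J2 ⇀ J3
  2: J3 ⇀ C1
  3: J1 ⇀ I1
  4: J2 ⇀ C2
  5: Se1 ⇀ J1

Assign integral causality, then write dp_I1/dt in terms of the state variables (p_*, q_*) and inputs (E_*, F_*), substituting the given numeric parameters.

dp_I1/dt = E_Se1 - 2*q_C1/9 - q_C2/4

#5 |J1  (source Se1 imposes e)
#2 |J3  (C1: C, integral causality)
#1 |J2  (0-jn J3 has e-setter on 2)
#3 |I1  (prefer integral on I1)
#0 |J1  (J1: bond 3 brought flow, rest push out)
#4 |J2  (J2: bond 0 brought flow, rest push out)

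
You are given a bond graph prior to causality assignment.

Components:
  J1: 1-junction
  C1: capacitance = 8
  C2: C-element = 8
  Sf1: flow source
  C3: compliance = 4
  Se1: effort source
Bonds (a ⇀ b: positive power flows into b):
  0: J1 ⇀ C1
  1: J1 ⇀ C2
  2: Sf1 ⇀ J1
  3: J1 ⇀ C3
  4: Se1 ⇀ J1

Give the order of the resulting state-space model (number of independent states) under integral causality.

#2 stroke at Sf1  (Sf1: flow source, stroke at near end)
#4 stroke at J1  (source Se1 imposes e)
#0 stroke at J1  (J1: bond 2 brought flow, rest push out)
#1 stroke at J1  (J1: bond 2 brought flow, rest push out)
#3 stroke at J1  (J1 flow already set via bond 2)

3  (C1, C2, C3 all integral)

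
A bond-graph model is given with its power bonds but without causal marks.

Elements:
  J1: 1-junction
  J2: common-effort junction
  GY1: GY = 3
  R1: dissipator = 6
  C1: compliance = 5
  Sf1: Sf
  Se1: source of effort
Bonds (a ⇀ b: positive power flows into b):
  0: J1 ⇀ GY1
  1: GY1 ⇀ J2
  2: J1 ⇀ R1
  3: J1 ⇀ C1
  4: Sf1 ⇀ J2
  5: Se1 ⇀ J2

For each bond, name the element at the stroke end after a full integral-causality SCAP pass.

b0 stroke→GY1
b1 stroke→GY1
b2 stroke→J1
b3 stroke→J1
b4 stroke→Sf1
b5 stroke→J2

β4 stroke at Sf1  (source Sf1 imposes f)
β5 stroke at J2  (Se1: effort source, stroke at far end)
β1 stroke at GY1  (0-jn J2 has e-setter on 5)
β0 stroke at GY1  (GY1: gyrator matches bond 1)
β2 stroke at J1  (J1: bond 0 brought flow, rest push out)
β3 stroke at J1  (J1 flow already set via bond 0)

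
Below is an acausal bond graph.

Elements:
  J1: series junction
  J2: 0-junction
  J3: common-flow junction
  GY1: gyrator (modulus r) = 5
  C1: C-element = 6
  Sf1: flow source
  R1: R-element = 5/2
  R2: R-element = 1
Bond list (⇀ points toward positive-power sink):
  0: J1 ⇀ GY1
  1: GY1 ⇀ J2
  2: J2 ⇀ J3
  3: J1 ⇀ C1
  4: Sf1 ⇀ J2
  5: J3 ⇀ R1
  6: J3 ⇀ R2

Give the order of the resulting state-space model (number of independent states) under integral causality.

#4 →Sf1  (Sf1 (Sf) sets flow on bond)
#3 →J1  (C1 integral (e out))
#0 →GY1  (only one flow-in slot at J1)
#1 →GY1  (GY1: gyrator matches bond 0)
#2 →J2  (only one effort-in slot at J2)
#5 →J3  (1-jn J3 has f-setter on 2)
#6 →J3  (common-f at J3 fixed by 2)

1  (C1 all integral)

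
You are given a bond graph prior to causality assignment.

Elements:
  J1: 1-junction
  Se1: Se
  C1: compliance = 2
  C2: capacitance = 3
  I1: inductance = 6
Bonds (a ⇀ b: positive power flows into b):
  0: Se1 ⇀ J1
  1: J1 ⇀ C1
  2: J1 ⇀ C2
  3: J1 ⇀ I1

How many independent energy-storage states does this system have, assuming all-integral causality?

3  (C1, C2, I1 all integral)

β0 →J1  (Se1 (Se) sets effort on bond)
β1 →J1  (C1 integral (e out))
β2 →J1  (prefer integral on C2)
β3 →I1  (J1 needs exactly one f-in)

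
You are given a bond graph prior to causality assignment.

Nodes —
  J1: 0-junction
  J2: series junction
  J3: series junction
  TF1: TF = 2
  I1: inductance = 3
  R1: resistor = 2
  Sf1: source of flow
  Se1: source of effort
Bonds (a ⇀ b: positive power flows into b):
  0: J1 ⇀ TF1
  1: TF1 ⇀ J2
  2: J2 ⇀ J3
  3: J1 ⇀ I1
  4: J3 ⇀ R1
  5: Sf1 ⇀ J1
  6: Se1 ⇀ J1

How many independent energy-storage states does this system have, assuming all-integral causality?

b5 →Sf1  (source Sf1 imposes f)
b6 →J1  (source Se1 imposes e)
b0 →TF1  (common-e at J1 fixed by 6)
b3 →I1  (0-jn J1 has e-setter on 6)
b1 →J2  (through TF1, causality passes straight; one stroke at TF1)
b2 →J3  (J2: last free bond brings flow in)
b4 →R1  (J3 needs exactly one f-in)

1  (I1 all integral)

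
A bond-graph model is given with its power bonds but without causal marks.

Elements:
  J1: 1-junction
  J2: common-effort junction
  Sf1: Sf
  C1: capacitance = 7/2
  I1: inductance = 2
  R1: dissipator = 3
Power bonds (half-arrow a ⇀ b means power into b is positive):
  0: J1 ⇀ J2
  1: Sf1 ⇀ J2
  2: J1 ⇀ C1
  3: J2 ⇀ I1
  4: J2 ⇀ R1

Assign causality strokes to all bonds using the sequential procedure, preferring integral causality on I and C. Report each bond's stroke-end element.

#0 stroke→J2
#1 stroke→Sf1
#2 stroke→J1
#3 stroke→I1
#4 stroke→R1

#1 |Sf1  (source Sf1 imposes f)
#2 |J1  (C1: C, integral causality)
#0 |J2  (closing 1-jn rule on J1)
#3 |I1  (0-jn J2 has e-setter on 0)
#4 |R1  (common-e at J2 fixed by 0)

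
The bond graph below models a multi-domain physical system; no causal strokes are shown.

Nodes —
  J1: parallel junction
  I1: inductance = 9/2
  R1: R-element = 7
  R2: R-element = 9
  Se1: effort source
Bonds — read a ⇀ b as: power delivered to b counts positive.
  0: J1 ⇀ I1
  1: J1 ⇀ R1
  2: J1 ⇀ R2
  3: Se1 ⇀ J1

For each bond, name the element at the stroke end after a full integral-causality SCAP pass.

bond 0 |I1
bond 1 |R1
bond 2 |R2
bond 3 |J1

#3 |J1  (source Se1 imposes e)
#0 |I1  (common-e at J1 fixed by 3)
#1 |R1  (common-e at J1 fixed by 3)
#2 |R2  (J1 effort already set via bond 3)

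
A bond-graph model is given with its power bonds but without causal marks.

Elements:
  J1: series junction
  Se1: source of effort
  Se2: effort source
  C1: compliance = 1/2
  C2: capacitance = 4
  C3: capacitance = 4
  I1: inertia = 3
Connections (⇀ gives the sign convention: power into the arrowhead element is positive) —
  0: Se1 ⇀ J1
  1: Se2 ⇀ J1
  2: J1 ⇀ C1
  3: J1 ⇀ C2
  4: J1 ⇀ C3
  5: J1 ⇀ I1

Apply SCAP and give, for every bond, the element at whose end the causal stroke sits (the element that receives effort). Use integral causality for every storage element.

b0 stroke→J1
b1 stroke→J1
b2 stroke→J1
b3 stroke→J1
b4 stroke→J1
b5 stroke→I1

#0 stroke at J1  (source Se1 imposes e)
#1 stroke at J1  (Se2 (Se) sets effort on bond)
#2 stroke at J1  (C1: C, integral causality)
#3 stroke at J1  (C2 outputs effort q/C2)
#4 stroke at J1  (prefer integral on C3)
#5 stroke at I1  (J1 needs exactly one f-in)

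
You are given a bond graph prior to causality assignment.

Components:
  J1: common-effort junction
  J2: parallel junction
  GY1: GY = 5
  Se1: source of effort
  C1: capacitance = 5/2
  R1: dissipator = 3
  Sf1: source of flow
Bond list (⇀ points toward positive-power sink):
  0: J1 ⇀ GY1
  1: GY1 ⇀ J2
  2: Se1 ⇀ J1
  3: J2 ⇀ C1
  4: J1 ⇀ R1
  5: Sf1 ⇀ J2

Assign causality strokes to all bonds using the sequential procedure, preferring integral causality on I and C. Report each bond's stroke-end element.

#2 |J1  (source Se1 imposes e)
#5 |Sf1  (Sf1: flow source, stroke at near end)
#0 |GY1  (J1 effort already set via bond 2)
#4 |R1  (common-e at J1 fixed by 2)
#1 |GY1  (GY GY1: same side as bond 0)
#3 |J2  (closing 0-jn rule on J2)

#0 →GY1
#1 →GY1
#2 →J1
#3 →J2
#4 →R1
#5 →Sf1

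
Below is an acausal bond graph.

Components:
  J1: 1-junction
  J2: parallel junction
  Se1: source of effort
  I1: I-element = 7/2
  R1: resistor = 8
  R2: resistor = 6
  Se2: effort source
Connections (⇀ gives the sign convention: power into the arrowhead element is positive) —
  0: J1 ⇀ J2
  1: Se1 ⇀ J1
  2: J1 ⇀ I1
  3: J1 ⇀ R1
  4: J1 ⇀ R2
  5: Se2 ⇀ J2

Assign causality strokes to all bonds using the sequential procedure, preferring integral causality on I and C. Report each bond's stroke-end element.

b0 stroke→J1
b1 stroke→J1
b2 stroke→I1
b3 stroke→J1
b4 stroke→J1
b5 stroke→J2

#1 stroke at J1  (Se1 fixes effort; stroke away)
#5 stroke at J2  (Se2 fixes effort; stroke away)
#0 stroke at J1  (0-jn J2 has e-setter on 5)
#2 stroke at I1  (I1: I, integral causality)
#3 stroke at J1  (J1 flow already set via bond 2)
#4 stroke at J1  (J1: bond 2 brought flow, rest push out)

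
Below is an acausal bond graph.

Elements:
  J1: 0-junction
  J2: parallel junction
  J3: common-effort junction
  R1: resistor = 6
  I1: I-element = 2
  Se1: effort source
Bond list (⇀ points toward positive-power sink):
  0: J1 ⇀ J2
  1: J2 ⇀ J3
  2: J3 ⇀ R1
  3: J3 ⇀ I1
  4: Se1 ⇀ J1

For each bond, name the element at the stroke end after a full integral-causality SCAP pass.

b0 →J2
b1 →J3
b2 →R1
b3 →I1
b4 →J1

β4 →J1  (source Se1 imposes e)
β0 →J2  (J1: bond 4 brought effort, rest push out)
β1 →J3  (common-e at J2 fixed by 0)
β2 →R1  (J3 effort already set via bond 1)
β3 →I1  (J3: bond 1 brought effort, rest push out)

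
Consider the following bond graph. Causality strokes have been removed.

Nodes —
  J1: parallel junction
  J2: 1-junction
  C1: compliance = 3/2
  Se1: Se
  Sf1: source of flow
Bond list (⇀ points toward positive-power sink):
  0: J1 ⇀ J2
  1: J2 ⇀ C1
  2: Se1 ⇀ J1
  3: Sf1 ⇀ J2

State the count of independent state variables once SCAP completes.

1  (C1 all integral)

b2 |J1  (source Se1 imposes e)
b3 |Sf1  (Sf1 (Sf) sets flow on bond)
b0 |J2  (0-jn J1 has e-setter on 2)
b1 |J2  (J2: bond 3 brought flow, rest push out)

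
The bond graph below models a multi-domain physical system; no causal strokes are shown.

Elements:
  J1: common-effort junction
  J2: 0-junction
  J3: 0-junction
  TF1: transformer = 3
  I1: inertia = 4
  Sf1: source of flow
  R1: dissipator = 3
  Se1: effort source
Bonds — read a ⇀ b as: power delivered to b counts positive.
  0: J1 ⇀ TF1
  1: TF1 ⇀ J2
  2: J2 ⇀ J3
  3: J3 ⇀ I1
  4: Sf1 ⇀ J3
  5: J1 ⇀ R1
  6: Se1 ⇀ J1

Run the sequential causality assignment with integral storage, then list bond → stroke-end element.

bond 4 stroke at Sf1  (Sf1 (Sf) sets flow on bond)
bond 6 stroke at J1  (source Se1 imposes e)
bond 0 stroke at TF1  (common-e at J1 fixed by 6)
bond 5 stroke at R1  (J1: bond 6 brought effort, rest push out)
bond 1 stroke at J2  (TF1 one-in-one-out from 0)
bond 2 stroke at J3  (0-jn J2 has e-setter on 1)
bond 3 stroke at I1  (J3: bond 2 brought effort, rest push out)

b0 stroke at TF1
b1 stroke at J2
b2 stroke at J3
b3 stroke at I1
b4 stroke at Sf1
b5 stroke at R1
b6 stroke at J1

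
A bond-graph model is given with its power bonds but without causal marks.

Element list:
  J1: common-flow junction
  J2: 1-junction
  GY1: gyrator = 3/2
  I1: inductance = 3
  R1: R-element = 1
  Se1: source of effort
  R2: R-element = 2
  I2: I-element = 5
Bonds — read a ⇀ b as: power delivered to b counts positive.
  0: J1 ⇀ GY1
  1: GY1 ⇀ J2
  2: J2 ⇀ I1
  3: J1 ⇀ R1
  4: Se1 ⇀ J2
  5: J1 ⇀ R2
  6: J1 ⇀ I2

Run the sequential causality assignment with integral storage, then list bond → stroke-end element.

β4 stroke→J2  (source Se1 imposes e)
β2 stroke→I1  (I1 integral (f out))
β1 stroke→J2  (J2: bond 2 brought flow, rest push out)
β0 stroke→J1  (through GY1, causality inverts; strokes same side of GY1)
β6 stroke→I2  (I2 outputs flow p/I2)
β3 stroke→J1  (common-f at J1 fixed by 6)
β5 stroke→J1  (common-f at J1 fixed by 6)

b0 →J1
b1 →J2
b2 →I1
b3 →J1
b4 →J2
b5 →J1
b6 →I2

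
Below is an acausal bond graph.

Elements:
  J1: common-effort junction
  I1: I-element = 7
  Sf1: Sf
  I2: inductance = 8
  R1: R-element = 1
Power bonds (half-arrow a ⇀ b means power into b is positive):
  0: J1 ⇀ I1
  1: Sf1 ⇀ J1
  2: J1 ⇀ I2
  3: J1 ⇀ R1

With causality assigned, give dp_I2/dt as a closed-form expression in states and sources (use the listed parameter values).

dp_I2/dt = F_Sf1 - p_I1/7 - p_I2/8

bond 1 →Sf1  (Sf1 fixes flow; stroke at Sf1)
bond 0 →I1  (prefer integral on I1)
bond 2 →I2  (prefer integral on I2)
bond 3 →J1  (closing 0-jn rule on J1)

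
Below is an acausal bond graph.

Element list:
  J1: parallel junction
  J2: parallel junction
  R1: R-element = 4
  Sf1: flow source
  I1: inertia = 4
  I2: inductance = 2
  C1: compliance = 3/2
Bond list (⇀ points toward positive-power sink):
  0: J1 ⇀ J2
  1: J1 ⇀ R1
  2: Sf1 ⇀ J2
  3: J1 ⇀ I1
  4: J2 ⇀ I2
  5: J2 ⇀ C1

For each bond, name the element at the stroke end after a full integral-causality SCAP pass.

#0 stroke→J1
#1 stroke→R1
#2 stroke→Sf1
#3 stroke→I1
#4 stroke→I2
#5 stroke→J2

b2 |Sf1  (Sf1: flow source, stroke at near end)
b3 |I1  (I1 outputs flow p/I1)
b4 |I2  (prefer integral on I2)
b5 |J2  (prefer integral on C1)
b0 |J1  (0-jn J2 has e-setter on 5)
b1 |R1  (J1 effort already set via bond 0)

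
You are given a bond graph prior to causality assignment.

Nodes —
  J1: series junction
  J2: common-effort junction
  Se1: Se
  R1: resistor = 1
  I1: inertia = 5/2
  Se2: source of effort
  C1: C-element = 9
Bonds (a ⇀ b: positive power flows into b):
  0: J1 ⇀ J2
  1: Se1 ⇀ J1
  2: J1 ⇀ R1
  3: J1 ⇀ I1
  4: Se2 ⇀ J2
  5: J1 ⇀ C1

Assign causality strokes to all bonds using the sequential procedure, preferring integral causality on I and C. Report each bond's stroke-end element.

#1 stroke at J1  (Se1 (Se) sets effort on bond)
#4 stroke at J2  (Se2: effort source, stroke at far end)
#0 stroke at J1  (J2: bond 4 brought effort, rest push out)
#3 stroke at I1  (I1 outputs flow p/I1)
#2 stroke at J1  (1-jn J1 has f-setter on 3)
#5 stroke at J1  (common-f at J1 fixed by 3)

bond 0 stroke at J1
bond 1 stroke at J1
bond 2 stroke at J1
bond 3 stroke at I1
bond 4 stroke at J2
bond 5 stroke at J1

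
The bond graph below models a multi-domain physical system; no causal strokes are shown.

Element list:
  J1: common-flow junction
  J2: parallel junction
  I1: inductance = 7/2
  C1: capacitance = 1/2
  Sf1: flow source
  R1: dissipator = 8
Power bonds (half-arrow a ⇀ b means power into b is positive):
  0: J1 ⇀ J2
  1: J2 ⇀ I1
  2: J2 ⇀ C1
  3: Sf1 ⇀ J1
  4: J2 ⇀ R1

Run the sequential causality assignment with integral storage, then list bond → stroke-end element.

#0 stroke→J1
#1 stroke→I1
#2 stroke→J2
#3 stroke→Sf1
#4 stroke→R1

β3 stroke at Sf1  (source Sf1 imposes f)
β0 stroke at J1  (J1 flow already set via bond 3)
β1 stroke at I1  (I1 outputs flow p/I1)
β2 stroke at J2  (C1 outputs effort q/C1)
β4 stroke at R1  (common-e at J2 fixed by 2)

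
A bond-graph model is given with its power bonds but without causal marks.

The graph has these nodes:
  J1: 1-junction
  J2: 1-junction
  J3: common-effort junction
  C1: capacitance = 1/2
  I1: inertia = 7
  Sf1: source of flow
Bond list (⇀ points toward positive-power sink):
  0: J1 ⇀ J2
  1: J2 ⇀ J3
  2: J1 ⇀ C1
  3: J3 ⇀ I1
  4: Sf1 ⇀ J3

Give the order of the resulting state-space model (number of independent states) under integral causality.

b4 |Sf1  (Sf1: flow source, stroke at near end)
b2 |J1  (C1 integral (e out))
b0 |J2  (J1 needs exactly one f-in)
b1 |J3  (J2 needs exactly one f-in)
b3 |I1  (0-jn J3 has e-setter on 1)

2  (C1, I1 all integral)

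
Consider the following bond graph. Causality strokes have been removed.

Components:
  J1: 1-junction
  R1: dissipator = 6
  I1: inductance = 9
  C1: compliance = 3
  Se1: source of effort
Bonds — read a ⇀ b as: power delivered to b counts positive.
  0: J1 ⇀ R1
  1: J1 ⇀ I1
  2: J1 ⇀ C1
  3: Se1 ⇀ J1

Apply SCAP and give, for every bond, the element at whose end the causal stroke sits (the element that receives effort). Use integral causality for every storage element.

b0 stroke at J1
b1 stroke at I1
b2 stroke at J1
b3 stroke at J1

β3 stroke at J1  (source Se1 imposes e)
β1 stroke at I1  (I1: I, integral causality)
β0 stroke at J1  (J1: bond 1 brought flow, rest push out)
β2 stroke at J1  (common-f at J1 fixed by 1)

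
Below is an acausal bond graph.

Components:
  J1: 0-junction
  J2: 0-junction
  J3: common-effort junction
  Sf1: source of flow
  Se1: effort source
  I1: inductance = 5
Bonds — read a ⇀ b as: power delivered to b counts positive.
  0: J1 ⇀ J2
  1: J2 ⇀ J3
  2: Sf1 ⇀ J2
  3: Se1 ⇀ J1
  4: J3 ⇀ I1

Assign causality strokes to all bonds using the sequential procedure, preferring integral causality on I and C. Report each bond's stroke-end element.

bond 0 stroke→J2
bond 1 stroke→J3
bond 2 stroke→Sf1
bond 3 stroke→J1
bond 4 stroke→I1

#2 stroke→Sf1  (Sf1: flow source, stroke at near end)
#3 stroke→J1  (Se1 (Se) sets effort on bond)
#0 stroke→J2  (J1 effort already set via bond 3)
#1 stroke→J3  (J2 effort already set via bond 0)
#4 stroke→I1  (common-e at J3 fixed by 1)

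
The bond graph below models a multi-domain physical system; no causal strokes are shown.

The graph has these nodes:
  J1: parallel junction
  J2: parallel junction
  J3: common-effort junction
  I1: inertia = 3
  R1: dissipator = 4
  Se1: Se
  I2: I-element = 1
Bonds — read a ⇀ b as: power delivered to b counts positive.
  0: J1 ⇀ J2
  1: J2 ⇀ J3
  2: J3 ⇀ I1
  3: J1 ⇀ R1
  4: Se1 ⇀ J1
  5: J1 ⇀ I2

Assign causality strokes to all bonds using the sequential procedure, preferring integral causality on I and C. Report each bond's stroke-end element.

#0 stroke at J2
#1 stroke at J3
#2 stroke at I1
#3 stroke at R1
#4 stroke at J1
#5 stroke at I2

#4 stroke→J1  (source Se1 imposes e)
#0 stroke→J2  (J1 effort already set via bond 4)
#3 stroke→R1  (J1 effort already set via bond 4)
#5 stroke→I2  (0-jn J1 has e-setter on 4)
#1 stroke→J3  (0-jn J2 has e-setter on 0)
#2 stroke→I1  (J3: bond 1 brought effort, rest push out)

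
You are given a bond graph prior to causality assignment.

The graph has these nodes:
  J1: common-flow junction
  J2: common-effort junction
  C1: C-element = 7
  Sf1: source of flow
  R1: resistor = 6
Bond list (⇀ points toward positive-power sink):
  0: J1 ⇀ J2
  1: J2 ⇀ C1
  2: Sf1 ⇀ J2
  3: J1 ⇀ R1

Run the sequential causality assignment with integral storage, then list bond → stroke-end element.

β0 stroke at J1
β1 stroke at J2
β2 stroke at Sf1
β3 stroke at R1

b2 stroke→Sf1  (source Sf1 imposes f)
b1 stroke→J2  (prefer integral on C1)
b0 stroke→J1  (0-jn J2 has e-setter on 1)
b3 stroke→R1  (closing 1-jn rule on J1)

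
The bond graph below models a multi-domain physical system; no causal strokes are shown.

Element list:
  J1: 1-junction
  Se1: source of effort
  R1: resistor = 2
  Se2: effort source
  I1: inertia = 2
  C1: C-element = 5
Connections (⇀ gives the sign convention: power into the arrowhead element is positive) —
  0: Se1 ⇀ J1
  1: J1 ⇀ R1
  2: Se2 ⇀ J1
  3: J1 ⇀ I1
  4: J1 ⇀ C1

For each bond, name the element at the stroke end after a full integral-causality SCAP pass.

#0 stroke at J1  (Se1: effort source, stroke at far end)
#2 stroke at J1  (Se2 fixes effort; stroke away)
#3 stroke at I1  (I1: I, integral causality)
#1 stroke at J1  (1-jn J1 has f-setter on 3)
#4 stroke at J1  (common-f at J1 fixed by 3)

bond 0 stroke at J1
bond 1 stroke at J1
bond 2 stroke at J1
bond 3 stroke at I1
bond 4 stroke at J1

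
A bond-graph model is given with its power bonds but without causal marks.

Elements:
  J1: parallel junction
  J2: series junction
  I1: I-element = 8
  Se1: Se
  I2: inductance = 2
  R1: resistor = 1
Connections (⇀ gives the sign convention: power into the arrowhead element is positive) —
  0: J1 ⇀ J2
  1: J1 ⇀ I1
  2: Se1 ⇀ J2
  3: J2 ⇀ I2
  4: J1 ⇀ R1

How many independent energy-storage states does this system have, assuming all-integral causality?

2  (I1, I2 all integral)

bond 2 stroke→J2  (Se1: effort source, stroke at far end)
bond 1 stroke→I1  (I1: I, integral causality)
bond 3 stroke→I2  (I2: I, integral causality)
bond 0 stroke→J2  (common-f at J2 fixed by 3)
bond 4 stroke→J1  (J1 needs exactly one e-in)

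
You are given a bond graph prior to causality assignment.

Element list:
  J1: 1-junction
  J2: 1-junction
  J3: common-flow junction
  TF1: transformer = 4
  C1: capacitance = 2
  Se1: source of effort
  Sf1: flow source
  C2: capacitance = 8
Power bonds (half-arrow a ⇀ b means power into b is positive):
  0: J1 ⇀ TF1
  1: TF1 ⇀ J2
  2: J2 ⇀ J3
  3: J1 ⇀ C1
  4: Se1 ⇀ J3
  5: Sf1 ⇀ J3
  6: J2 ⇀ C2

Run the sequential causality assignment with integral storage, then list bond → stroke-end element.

#0 stroke→TF1
#1 stroke→J2
#2 stroke→J3
#3 stroke→J1
#4 stroke→J3
#5 stroke→Sf1
#6 stroke→J2

b4 stroke at J3  (Se1: effort source, stroke at far end)
b5 stroke at Sf1  (Sf1 fixes flow; stroke at Sf1)
b2 stroke at J3  (J3: bond 5 brought flow, rest push out)
b1 stroke at J2  (J2 flow already set via bond 2)
b6 stroke at J2  (1-jn J2 has f-setter on 2)
b0 stroke at TF1  (TF1 one-in-one-out from 1)
b3 stroke at J1  (J1 flow already set via bond 0)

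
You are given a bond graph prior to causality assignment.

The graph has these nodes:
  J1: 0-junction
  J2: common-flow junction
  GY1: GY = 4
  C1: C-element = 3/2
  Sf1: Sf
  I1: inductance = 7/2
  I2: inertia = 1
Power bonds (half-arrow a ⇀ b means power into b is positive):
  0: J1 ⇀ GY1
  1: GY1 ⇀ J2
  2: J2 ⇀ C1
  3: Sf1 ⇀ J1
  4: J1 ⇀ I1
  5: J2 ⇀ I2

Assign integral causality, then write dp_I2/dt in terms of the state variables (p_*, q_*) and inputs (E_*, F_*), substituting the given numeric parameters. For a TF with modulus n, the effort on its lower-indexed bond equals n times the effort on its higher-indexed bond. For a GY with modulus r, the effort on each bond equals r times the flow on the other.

b3 →Sf1  (Sf1: flow source, stroke at near end)
b2 →J2  (prefer integral on C1)
b4 →I1  (I1 integral (f out))
b0 →J1  (J1: last free bond brings effort in)
b1 →J2  (GY1 both-in/both-out from 0)
b5 →I2  (closing 1-jn rule on J2)

dp_I2/dt = 4*F_Sf1 - 8*p_I1/7 - 2*q_C1/3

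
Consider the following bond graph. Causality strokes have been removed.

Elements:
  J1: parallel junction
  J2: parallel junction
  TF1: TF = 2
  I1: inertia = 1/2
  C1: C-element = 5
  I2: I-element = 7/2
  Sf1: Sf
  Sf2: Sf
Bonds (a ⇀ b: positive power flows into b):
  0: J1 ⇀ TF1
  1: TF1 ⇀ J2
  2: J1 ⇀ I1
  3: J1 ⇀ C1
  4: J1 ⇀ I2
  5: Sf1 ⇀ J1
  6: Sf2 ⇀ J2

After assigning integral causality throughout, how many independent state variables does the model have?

3  (C1, I1, I2 all integral)

bond 5 |Sf1  (Sf1 fixes flow; stroke at Sf1)
bond 6 |Sf2  (Sf2: flow source, stroke at near end)
bond 1 |J2  (J2 needs exactly one e-in)
bond 0 |TF1  (TF TF1: opposite of bond 1)
bond 2 |I1  (prefer integral on I1)
bond 3 |J1  (C1 integral (e out))
bond 4 |I2  (0-jn J1 has e-setter on 3)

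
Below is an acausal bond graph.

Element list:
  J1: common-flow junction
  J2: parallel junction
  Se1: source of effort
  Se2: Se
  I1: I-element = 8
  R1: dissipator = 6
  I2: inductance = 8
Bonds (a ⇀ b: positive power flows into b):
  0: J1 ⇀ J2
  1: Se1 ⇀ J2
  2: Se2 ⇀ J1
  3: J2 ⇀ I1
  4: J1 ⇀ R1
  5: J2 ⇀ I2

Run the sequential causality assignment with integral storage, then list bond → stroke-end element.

b1 |J2  (Se1 fixes effort; stroke away)
b2 |J1  (source Se2 imposes e)
b0 |J1  (J2 effort already set via bond 1)
b3 |I1  (0-jn J2 has e-setter on 1)
b5 |I2  (J2 effort already set via bond 1)
b4 |R1  (closing 1-jn rule on J1)

bond 0 stroke→J1
bond 1 stroke→J2
bond 2 stroke→J1
bond 3 stroke→I1
bond 4 stroke→R1
bond 5 stroke→I2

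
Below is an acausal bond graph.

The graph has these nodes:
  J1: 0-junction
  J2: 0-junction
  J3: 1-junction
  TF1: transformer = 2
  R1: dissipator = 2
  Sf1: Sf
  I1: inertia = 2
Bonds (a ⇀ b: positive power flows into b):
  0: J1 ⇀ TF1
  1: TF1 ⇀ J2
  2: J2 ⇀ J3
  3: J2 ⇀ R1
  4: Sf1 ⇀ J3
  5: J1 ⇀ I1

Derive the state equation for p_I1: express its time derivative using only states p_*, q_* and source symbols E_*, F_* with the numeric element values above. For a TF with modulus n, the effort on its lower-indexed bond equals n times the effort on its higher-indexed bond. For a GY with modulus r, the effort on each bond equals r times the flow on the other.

β4 stroke→Sf1  (Sf1: flow source, stroke at near end)
β2 stroke→J3  (1-jn J3 has f-setter on 4)
β5 stroke→I1  (I1: I, integral causality)
β0 stroke→J1  (J1: last free bond brings effort in)
β1 stroke→TF1  (TF TF1: opposite of bond 0)
β3 stroke→J2  (J2: last free bond brings effort in)

dp_I1/dt = -4*F_Sf1 - 4*p_I1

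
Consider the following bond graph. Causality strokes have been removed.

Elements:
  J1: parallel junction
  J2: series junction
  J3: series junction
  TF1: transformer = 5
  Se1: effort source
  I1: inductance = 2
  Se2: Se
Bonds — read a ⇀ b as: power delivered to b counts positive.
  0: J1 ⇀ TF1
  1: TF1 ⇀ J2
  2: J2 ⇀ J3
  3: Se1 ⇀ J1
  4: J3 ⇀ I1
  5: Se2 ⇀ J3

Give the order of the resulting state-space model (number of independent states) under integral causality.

b3 stroke→J1  (source Se1 imposes e)
b5 stroke→J3  (Se2 fixes effort; stroke away)
b0 stroke→TF1  (0-jn J1 has e-setter on 3)
b1 stroke→J2  (through TF1, causality passes straight; one stroke at TF1)
b2 stroke→J3  (J2: last free bond brings flow in)
b4 stroke→I1  (closing 1-jn rule on J3)

1  (I1 all integral)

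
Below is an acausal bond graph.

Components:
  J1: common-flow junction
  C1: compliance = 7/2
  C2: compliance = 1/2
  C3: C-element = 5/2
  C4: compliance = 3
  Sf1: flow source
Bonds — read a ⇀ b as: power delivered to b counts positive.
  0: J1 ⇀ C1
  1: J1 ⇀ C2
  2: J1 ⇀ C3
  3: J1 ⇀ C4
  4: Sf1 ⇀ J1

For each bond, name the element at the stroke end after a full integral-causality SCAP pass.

b4 stroke→Sf1  (source Sf1 imposes f)
b0 stroke→J1  (common-f at J1 fixed by 4)
b1 stroke→J1  (common-f at J1 fixed by 4)
b2 stroke→J1  (J1 flow already set via bond 4)
b3 stroke→J1  (J1: bond 4 brought flow, rest push out)

bond 0 stroke→J1
bond 1 stroke→J1
bond 2 stroke→J1
bond 3 stroke→J1
bond 4 stroke→Sf1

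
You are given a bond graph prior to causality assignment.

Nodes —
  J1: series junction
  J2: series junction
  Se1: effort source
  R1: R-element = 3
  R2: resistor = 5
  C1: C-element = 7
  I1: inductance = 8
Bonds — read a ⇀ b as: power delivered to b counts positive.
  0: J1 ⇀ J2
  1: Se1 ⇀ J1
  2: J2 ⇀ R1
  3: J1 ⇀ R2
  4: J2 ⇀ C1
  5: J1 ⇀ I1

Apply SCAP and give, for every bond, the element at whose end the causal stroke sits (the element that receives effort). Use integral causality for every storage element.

#1 |J1  (source Se1 imposes e)
#4 |J2  (prefer integral on C1)
#5 |I1  (I1 outputs flow p/I1)
#0 |J1  (common-f at J1 fixed by 5)
#3 |J1  (J1: bond 5 brought flow, rest push out)
#2 |J2  (J2: bond 0 brought flow, rest push out)

bond 0 |J1
bond 1 |J1
bond 2 |J2
bond 3 |J1
bond 4 |J2
bond 5 |I1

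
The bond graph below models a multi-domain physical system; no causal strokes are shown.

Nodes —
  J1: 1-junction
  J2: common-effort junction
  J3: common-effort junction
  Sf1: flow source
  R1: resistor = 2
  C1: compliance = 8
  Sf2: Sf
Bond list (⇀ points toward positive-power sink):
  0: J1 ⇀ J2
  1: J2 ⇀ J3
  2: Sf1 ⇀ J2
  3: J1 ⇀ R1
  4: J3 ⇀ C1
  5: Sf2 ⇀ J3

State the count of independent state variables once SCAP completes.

b2 →Sf1  (Sf1 (Sf) sets flow on bond)
b5 →Sf2  (Sf2 fixes flow; stroke at Sf2)
b4 →J3  (prefer integral on C1)
b1 →J2  (J3: bond 4 brought effort, rest push out)
b0 →J1  (J2 effort already set via bond 1)
b3 →R1  (J1 needs exactly one f-in)

1  (C1 all integral)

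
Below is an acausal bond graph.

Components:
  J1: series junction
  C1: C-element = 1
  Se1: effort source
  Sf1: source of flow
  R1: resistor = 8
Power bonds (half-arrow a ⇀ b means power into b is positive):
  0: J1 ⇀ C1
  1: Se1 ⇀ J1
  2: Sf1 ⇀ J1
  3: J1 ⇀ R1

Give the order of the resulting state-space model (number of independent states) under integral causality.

β1 stroke→J1  (Se1 (Se) sets effort on bond)
β2 stroke→Sf1  (source Sf1 imposes f)
β0 stroke→J1  (J1 flow already set via bond 2)
β3 stroke→J1  (J1: bond 2 brought flow, rest push out)

1  (C1 all integral)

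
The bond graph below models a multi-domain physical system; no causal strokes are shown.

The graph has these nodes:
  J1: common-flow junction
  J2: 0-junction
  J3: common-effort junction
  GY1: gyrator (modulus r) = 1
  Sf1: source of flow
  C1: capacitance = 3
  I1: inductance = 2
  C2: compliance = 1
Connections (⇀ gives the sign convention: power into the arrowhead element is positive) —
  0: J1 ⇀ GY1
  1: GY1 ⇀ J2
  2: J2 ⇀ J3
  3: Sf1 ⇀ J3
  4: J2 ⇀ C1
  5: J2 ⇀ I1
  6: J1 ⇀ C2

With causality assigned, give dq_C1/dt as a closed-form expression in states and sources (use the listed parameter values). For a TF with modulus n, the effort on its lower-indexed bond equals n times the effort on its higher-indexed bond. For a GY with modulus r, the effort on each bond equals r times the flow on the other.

b3 stroke at Sf1  (source Sf1 imposes f)
b2 stroke at J3  (closing 0-jn rule on J3)
b4 stroke at J2  (prefer integral on C1)
b1 stroke at GY1  (J2 effort already set via bond 4)
b5 stroke at I1  (J2 effort already set via bond 4)
b0 stroke at GY1  (GY1 both-in/both-out from 1)
b6 stroke at J1  (common-f at J1 fixed by 0)

dq_C1/dt = F_Sf1 - p_I1/2 - q_C2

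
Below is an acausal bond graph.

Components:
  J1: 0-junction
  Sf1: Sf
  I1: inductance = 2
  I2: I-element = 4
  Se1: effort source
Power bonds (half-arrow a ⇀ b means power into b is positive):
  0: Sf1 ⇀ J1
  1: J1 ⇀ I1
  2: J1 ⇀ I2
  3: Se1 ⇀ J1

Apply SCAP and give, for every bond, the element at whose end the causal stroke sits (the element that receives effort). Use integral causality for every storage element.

bond 0 stroke→Sf1
bond 1 stroke→I1
bond 2 stroke→I2
bond 3 stroke→J1

b0 |Sf1  (Sf1 fixes flow; stroke at Sf1)
b3 |J1  (Se1 fixes effort; stroke away)
b1 |I1  (0-jn J1 has e-setter on 3)
b2 |I2  (J1: bond 3 brought effort, rest push out)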